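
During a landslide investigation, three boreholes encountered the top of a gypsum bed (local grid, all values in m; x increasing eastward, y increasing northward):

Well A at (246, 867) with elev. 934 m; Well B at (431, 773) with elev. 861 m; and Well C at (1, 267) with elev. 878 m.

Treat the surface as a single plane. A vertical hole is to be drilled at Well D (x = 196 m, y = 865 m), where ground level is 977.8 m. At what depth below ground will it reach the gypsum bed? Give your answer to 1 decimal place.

29.8 m

Let the plane be z = a·x + b·y + c.
Well B−Well A: 185a − 94b = −73;  Well C−Well A: −245a − 600b = −56.
Solving gives a = −0.28752, b = 0.21074.
Then c = 934 − a·246 − b·867 = 822.02.
At (196, 865): z_contact = −56.35 + 182.29 + 822.02 = 947.95 m.
Depth below ground = 977.8 − 947.95 = 29.8 m.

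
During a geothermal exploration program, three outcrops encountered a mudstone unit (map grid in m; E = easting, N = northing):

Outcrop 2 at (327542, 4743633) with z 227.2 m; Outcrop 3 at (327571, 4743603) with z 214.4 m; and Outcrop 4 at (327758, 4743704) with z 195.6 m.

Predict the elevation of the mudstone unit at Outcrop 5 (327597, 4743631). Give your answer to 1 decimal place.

Two edge vectors: Outcrop 2→Outcrop 3 = (29, -30, -12.8), Outcrop 2→Outcrop 4 = (216, 71, -31.6).
Normal n = (Outcrop 2→Outcrop 3) × (Outcrop 2→Outcrop 4) = (1856.8, -1848.4, 8539).
So ∂z/∂E = −n_x/n_z = −0.217449350 and ∂z/∂N = −n_y/n_z = 0.216465628.
Intercept c from Outcrop 2: 227.2 + 71223.80 − 1026833.50 = −955382.50.
At (327597, 4743631): z = −71235.8 + 1026833.1 − 955382.50 = 214.8 m.

214.8 m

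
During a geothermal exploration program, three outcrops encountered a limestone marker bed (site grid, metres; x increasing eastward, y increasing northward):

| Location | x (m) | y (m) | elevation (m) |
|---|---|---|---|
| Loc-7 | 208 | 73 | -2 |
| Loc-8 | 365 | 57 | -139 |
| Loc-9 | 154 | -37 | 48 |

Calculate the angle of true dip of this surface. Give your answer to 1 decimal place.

41.2°

Let the plane be z = a·x + b·y + c.
Loc-8−Loc-7: 157a − 16b = −137;  Loc-9−Loc-7: −54a − 110b = 50.
Solving gives a = −0.87515, b = −0.02493.
Gradient magnitude |∇z| = √(a² + b²) = √(0.76589 + 0.00062) = 0.87551.
True dip = arctan(0.87551) = 41.2°, dipping toward E (azimuth ≈ 088°).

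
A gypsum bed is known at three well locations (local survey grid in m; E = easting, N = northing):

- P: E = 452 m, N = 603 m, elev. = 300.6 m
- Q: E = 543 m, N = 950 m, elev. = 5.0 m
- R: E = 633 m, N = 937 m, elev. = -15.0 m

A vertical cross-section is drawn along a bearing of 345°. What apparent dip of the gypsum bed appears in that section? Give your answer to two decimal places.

33.12°

Let the plane be z = a·E + b·N + c.
Q−P: 91a + 347b = −295.6;  R−P: 181a + 334b = −315.6.
Solving gives a = −0.33267, b = −0.76463.
Unit vector along 345° is (sin 345°, cos 345°) = (-0.2588, 0.9659).
Slope in that direction = a·(-0.2588) + b·(0.9659) = −0.65248.
Apparent dip = arctan|0.65248| = 33.12° (true dip is 39.8°, so apparent ≤ true as expected).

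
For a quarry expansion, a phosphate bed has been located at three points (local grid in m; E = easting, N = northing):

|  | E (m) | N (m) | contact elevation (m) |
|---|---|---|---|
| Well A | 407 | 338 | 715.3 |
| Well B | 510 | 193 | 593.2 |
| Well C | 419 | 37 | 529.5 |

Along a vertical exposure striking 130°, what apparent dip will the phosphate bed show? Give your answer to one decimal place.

32.8°

Let the plane be z = a·E + b·N + c.
Well B−Well A: 103a − 145b = −122.1;  Well C−Well A: 12a − 301b = −185.8.
Solving gives a = −0.33527, b = 0.60391.
Unit vector along 130° is (sin 130°, cos 130°) = (0.7660, -0.6428).
Slope in that direction = a·(0.7660) + b·(-0.6428) = −0.64502.
Apparent dip = arctan|0.64502| = 32.8° (true dip is 34.6°, so apparent ≤ true as expected).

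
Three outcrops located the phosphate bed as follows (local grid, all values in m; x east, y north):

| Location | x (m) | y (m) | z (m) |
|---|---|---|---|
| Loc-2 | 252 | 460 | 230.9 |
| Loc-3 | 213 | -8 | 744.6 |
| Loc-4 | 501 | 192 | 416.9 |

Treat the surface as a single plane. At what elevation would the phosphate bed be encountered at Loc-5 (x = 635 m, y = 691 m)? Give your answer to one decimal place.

Let the plane be z = a·x + b·y + c.
Loc-3−Loc-2: −39a − 468b = 513.7;  Loc-4−Loc-2: 249a − 268b = 186.
Solving gives a = −0.39866, b = −1.06443.
Then c = 230.9 − a·252 − b·460 = 821.00.
At (635, 691): z = −253.1 − 735.5 + 821.00 = -167.7 m.

-167.7 m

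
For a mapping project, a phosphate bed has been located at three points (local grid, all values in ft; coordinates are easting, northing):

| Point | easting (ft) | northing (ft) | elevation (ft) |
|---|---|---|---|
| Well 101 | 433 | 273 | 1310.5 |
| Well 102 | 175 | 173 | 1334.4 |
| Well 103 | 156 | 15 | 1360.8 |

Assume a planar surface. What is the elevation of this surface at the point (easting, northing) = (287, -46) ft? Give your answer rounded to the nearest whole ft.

1367 ft

Let the plane be z = a·easting + b·northing + c.
Well 102−Well 101: −258a − 100b = 23.9;  Well 103−Well 101: −277a − 258b = 50.3.
Solving gives a = −0.02924, b = −0.16357.
Then c = 1310.5 − a·433 − b·273 = 1367.81.
At (287, -46): z = −8.4 + 7.5 + 1367.81 = 1366.9 ft.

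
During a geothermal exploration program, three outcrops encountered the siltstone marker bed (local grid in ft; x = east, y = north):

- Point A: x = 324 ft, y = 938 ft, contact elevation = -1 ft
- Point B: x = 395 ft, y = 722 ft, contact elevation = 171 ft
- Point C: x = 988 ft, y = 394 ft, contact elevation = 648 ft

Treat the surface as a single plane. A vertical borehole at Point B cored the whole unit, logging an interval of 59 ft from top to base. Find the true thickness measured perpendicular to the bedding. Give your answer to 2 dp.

Two edge vectors: Point A→Point B = (71, -216, 172), Point A→Point C = (664, -544, 649).
Normal n = (Point A→Point B) × (Point A→Point C) = (-46616, 68129, 104800).
So ∂z/∂x = −n_x/n_z = 0.44481 and ∂z/∂y = −n_y/n_z = −0.65009.
|∇z| = √(a²+b²) = 0.78770, so dip δ = arctan(0.78770) = 38.23°.
True thickness = vertical thickness × cos δ = 59 × cos 38.23° = 46.35 ft.

46.35 ft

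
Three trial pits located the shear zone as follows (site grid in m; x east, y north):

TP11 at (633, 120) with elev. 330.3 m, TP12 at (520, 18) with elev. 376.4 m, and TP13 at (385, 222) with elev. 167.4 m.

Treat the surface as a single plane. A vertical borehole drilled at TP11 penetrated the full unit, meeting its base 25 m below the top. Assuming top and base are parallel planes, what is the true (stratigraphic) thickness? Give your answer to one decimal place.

Two edge vectors: TP11→TP12 = (-113, -102, 46.1), TP11→TP13 = (-248, 102, -162.9).
Normal n = (TP11→TP12) × (TP11→TP13) = (11913.6, -29840.5, -36822).
So ∂z/∂x = −n_x/n_z = 0.32355 and ∂z/∂y = −n_y/n_z = −0.81040.
|∇z| = √(a²+b²) = 0.87260, so dip δ = arctan(0.87260) = 41.11°.
True thickness = vertical thickness × cos δ = 25 × cos 41.11° = 18.8 m.

18.8 m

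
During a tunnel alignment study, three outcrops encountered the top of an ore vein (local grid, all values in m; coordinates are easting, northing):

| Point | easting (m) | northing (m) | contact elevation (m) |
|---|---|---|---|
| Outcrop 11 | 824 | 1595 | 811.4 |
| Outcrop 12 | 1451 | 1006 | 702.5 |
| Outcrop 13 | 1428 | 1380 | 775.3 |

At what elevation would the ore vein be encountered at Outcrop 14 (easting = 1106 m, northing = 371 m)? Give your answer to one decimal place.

Two edge vectors: Outcrop 11→Outcrop 12 = (627, -589, -108.9), Outcrop 11→Outcrop 13 = (604, -215, -36.1).
Normal n = (Outcrop 11→Outcrop 12) × (Outcrop 11→Outcrop 13) = (-2150.6, -43140.9, 220951).
So ∂z/∂easting = −n_x/n_z = 0.009733 and ∂z/∂northing = −n_y/n_z = 0.195251.
Intercept c from Outcrop 11: 811.4 − 8.02 − 311.43 = 491.95.
At (1106, 371): z = 10.8 + 72.4 + 491.95 = 575.2 m.

575.2 m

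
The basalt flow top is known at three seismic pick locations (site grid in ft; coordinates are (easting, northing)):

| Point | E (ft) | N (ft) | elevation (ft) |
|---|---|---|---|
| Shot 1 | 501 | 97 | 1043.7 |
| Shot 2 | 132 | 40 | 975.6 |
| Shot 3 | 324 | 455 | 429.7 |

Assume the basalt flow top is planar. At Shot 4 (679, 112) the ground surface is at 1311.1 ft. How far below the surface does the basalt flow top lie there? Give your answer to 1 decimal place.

Two edge vectors: Shot 1→Shot 2 = (-369, -57, -68.1), Shot 1→Shot 3 = (-177, 358, -614).
Normal n = (Shot 1→Shot 2) × (Shot 1→Shot 3) = (59377.8, -214512.3, -142191).
So ∂z/∂E = −n_x/n_z = 0.41759 and ∂z/∂N = −n_y/n_z = −1.50862.
Intercept c from Shot 1: 1043.7 − 209.21 + 146.34 = 980.82.
At (679, 112): z_contact = 283.54 − 168.97 + 980.82 = 1095.40 ft.
Depth below ground = 1311.1 − 1095.40 = 215.7 ft.

215.7 ft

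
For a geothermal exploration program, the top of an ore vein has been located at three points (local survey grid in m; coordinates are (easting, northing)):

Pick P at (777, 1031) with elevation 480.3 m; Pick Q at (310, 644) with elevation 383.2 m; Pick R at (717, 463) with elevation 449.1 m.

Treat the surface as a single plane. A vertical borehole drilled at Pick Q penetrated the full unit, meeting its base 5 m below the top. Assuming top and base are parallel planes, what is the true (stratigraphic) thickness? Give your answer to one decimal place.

Let the plane be z = a·E + b·N + c.
Pick Q−Pick P: −467a − 387b = −97.1;  Pick R−Pick P: −60a − 568b = −31.2.
Solving gives a = 0.17798, b = 0.03613.
|∇z| = √(a²+b²) = 0.18161, so dip δ = arctan(0.18161) = 10.29°.
True thickness = vertical thickness × cos δ = 5 × cos 10.29° = 4.9 m.

4.9 m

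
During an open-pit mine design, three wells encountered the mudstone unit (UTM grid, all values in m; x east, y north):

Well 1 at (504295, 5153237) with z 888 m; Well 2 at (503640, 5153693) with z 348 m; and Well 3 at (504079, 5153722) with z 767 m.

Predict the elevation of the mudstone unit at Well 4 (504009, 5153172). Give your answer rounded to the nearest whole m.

Let the plane be z = a·x + b·y + c.
Well 2−Well 1: −655a + 456b = −540;  Well 3−Well 1: −216a + 485b = −121.
Solving gives a = 0.94317430, b = 0.17056835.
Then c = 888 − a·504295 − b·5153237 = −1353729.21.
At (504009, 5153172): z = 475368.3 + 878968.0 − 1353729.21 = 607.2 m.

607 m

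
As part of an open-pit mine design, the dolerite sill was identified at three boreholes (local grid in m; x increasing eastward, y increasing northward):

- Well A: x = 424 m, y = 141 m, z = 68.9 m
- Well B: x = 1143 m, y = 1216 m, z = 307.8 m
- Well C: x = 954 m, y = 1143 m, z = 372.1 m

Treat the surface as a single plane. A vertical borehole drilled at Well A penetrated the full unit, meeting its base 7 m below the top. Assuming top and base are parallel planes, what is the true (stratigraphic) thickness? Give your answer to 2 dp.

Let the plane be z = a·x + b·y + c.
Well B−Well A: 719a + 1075b = 238.9;  Well C−Well A: 530a + 1002b = 303.2.
Solving gives a = −0.57445, b = 0.60644.
|∇z| = √(a²+b²) = 0.83532, so dip δ = arctan(0.83532) = 39.87°.
True thickness = vertical thickness × cos δ = 7 × cos 39.87° = 5.37 m.

5.37 m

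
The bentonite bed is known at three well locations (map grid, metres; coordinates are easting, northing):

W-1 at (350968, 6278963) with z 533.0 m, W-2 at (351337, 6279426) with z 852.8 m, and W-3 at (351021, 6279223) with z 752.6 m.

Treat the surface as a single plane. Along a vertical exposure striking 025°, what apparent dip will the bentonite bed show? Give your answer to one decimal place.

Let the plane be z = a·easting + b·northing + c.
W-2−W-1: 369a + 463b = 319.8;  W-3−W-1: 53a + 260b = 219.6.
Solving gives a = −0.25948, b = 0.89751.
Unit vector along 025° is (sin 25°, cos 25°) = (0.4226, 0.9063).
Slope in that direction = a·(0.4226) + b·(0.9063) = 0.70376.
Apparent dip = arctan|0.70376| = 35.1° (true dip is 43.1°, so apparent ≤ true as expected).

35.1°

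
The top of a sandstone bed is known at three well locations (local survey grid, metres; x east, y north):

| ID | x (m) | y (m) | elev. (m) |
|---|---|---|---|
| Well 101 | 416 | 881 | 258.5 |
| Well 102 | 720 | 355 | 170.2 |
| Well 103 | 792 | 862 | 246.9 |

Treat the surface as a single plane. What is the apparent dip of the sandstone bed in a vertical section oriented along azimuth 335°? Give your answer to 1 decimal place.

8.5°

Two edge vectors: Well 101→Well 102 = (304, -526, -88.3), Well 101→Well 103 = (376, -19, -11.6).
Normal n = (Well 101→Well 102) × (Well 101→Well 103) = (4423.9, -29674.4, 192000).
So ∂z/∂x = −n_x/n_z = −0.02304 and ∂z/∂y = −n_y/n_z = 0.15455.
Unit vector along 335° is (sin 335°, cos 335°) = (-0.4226, 0.9063).
Slope in that direction = a·(-0.4226) + b·(0.9063) = 0.14981.
Apparent dip = arctan|0.14981| = 8.5° (true dip is 8.9°, so apparent ≤ true as expected).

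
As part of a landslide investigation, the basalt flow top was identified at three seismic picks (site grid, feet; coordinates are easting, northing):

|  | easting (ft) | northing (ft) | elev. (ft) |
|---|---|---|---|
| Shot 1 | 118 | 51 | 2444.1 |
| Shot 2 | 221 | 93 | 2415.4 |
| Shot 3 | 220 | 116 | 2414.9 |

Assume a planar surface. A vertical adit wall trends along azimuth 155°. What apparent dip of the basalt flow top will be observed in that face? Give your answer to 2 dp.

Two edge vectors: Shot 1→Shot 2 = (103, 42, -28.7), Shot 1→Shot 3 = (102, 65, -29.2).
Normal n = (Shot 1→Shot 2) × (Shot 1→Shot 3) = (639.1, 80.2, 2411).
So ∂z/∂easting = −n_x/n_z = −0.26508 and ∂z/∂northing = −n_y/n_z = −0.03326.
Unit vector along 155° is (sin 155°, cos 155°) = (0.4226, -0.9063).
Slope in that direction = a·(0.4226) + b·(-0.9063) = −0.08188.
Apparent dip = arctan|0.08188| = 4.68° (true dip is 15.0°, so apparent ≤ true as expected).

4.68°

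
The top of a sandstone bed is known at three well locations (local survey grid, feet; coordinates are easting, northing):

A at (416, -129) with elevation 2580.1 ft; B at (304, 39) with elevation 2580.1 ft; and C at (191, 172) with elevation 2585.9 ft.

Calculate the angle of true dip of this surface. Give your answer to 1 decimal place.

Two edge vectors: A→B = (-112, 168, 0), A→C = (-225, 301, 5.8).
Normal n = (A→B) × (A→C) = (974.4, 649.6, 4088).
So ∂z/∂easting = −n_x/n_z = −0.23836 and ∂z/∂northing = −n_y/n_z = −0.15890.
Gradient magnitude |∇z| = √(a² + b²) = √(0.05681 + 0.02525) = 0.28647.
True dip = arctan(0.28647) = 16.0°, dipping toward ENE (azimuth ≈ 056°).

16.0°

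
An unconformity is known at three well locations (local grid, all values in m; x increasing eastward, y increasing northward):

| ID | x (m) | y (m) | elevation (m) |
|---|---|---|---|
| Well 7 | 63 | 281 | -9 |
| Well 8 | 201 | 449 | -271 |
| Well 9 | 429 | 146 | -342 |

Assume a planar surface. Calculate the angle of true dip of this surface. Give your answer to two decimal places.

52.41°

Two edge vectors: Well 7→Well 8 = (138, 168, -262), Well 7→Well 9 = (366, -135, -333).
Normal n = (Well 7→Well 8) × (Well 7→Well 9) = (-91314, -49938, -80118).
So ∂z/∂x = −n_x/n_z = −1.13974 and ∂z/∂y = −n_y/n_z = −0.62331.
Gradient magnitude |∇z| = √(a² + b²) = √(1.29902 + 0.38851) = 1.29905.
True dip = arctan(1.29905) = 52.41°, dipping toward ENE (azimuth ≈ 061°).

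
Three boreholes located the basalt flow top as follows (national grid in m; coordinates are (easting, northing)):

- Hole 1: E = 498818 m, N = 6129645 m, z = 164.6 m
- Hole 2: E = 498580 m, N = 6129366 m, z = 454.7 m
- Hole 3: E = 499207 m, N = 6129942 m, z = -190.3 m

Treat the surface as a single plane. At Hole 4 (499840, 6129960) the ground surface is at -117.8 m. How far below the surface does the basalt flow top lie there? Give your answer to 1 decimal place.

301.1 m

Two edge vectors: Hole 1→Hole 2 = (-238, -279, 290.1), Hole 1→Hole 3 = (389, 297, -354.9).
Normal n = (Hole 1→Hole 2) × (Hole 1→Hole 3) = (12857.4, 28382.7, 37845).
So ∂z/∂E = −n_x/n_z = −0.339738407 and ∂z/∂N = −n_y/n_z = −0.749972255.
Intercept c from Hole 1: 164.6 + 169467.63 + 4597063.68 = 4766695.92.
At (499840, 6129960): z_contact = −169814.85 − 4597299.93 + 4766695.92 = -418.85 m.
Depth below ground = -117.8 − (-418.85) = 301.1 m.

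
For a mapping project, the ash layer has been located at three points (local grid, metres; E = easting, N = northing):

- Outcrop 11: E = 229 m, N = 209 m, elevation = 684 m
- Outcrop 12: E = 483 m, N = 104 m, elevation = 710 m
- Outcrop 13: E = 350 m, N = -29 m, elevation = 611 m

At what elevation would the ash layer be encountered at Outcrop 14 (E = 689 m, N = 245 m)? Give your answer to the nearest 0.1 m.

Let the plane be z = a·E + b·N + c.
Outcrop 12−Outcrop 11: 254a − 105b = 26;  Outcrop 13−Outcrop 11: 121a − 238b = −73.
Solving gives a = 0.29013, b = 0.45423.
Then c = 684 − a·229 − b·209 = 522.63.
At (689, 245): z = 199.9 + 111.3 + 522.63 = 833.8 m.

833.8 m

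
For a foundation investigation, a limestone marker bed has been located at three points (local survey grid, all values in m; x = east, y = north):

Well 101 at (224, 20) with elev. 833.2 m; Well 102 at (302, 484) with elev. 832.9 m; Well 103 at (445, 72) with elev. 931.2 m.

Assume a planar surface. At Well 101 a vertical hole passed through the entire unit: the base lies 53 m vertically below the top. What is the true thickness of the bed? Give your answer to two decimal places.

47.99 m

Let the plane be z = a·x + b·y + c.
Well 102−Well 101: 78a + 464b = −0.3;  Well 103−Well 101: 221a + 52b = 98.
Solving gives a = 0.46186, b = −0.07829.
|∇z| = √(a²+b²) = 0.46845, so dip δ = arctan(0.46845) = 25.10°.
True thickness = vertical thickness × cos δ = 53 × cos 25.10° = 47.99 m.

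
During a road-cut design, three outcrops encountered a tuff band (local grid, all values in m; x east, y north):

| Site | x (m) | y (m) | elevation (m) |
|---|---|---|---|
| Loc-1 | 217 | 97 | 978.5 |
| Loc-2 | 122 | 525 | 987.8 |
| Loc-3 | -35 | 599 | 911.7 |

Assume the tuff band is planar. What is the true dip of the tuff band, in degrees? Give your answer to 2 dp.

29.74°

Two edge vectors: Loc-1→Loc-2 = (-95, 428, 9.3), Loc-1→Loc-3 = (-252, 502, -66.8).
Normal n = (Loc-1→Loc-2) × (Loc-1→Loc-3) = (-33259, -8689.6, 60166).
So ∂z/∂x = −n_x/n_z = 0.55279 and ∂z/∂y = −n_y/n_z = 0.14443.
Gradient magnitude |∇z| = √(a² + b²) = √(0.30557 + 0.02086) = 0.57134.
True dip = arctan(0.57134) = 29.74°, dipping toward WSW (azimuth ≈ 255°).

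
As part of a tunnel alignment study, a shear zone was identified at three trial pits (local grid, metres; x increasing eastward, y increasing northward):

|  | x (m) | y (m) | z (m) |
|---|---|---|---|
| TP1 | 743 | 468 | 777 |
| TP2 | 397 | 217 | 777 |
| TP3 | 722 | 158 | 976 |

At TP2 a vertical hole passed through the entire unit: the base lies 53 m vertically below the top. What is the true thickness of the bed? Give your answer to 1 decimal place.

40.7 m

Two edge vectors: TP1→TP2 = (-346, -251, 0), TP1→TP3 = (-21, -310, 199).
Normal n = (TP1→TP2) × (TP1→TP3) = (-49949, 68854, 101989).
So ∂z/∂x = −n_x/n_z = 0.48975 and ∂z/∂y = −n_y/n_z = −0.67511.
|∇z| = √(a²+b²) = 0.83404, so dip δ = arctan(0.83404) = 39.83°.
True thickness = vertical thickness × cos δ = 53 × cos 39.83° = 40.7 m.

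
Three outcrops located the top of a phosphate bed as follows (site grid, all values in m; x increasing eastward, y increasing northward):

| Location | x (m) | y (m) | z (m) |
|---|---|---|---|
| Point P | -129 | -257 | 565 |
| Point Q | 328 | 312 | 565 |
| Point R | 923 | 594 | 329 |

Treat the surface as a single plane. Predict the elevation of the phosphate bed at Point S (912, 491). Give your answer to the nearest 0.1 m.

283.1 m

Let the plane be z = a·x + b·y + c.
Point Q−Point P: 457a + 569b = 0;  Point R−Point P: 1052a + 851b = −236.
Solving gives a = −0.64042, b = 0.51436.
Then c = 565 − a·-129 − b·-257 = 614.58.
At (912, 491): z = −584.1 + 252.6 + 614.58 = 283.1 m.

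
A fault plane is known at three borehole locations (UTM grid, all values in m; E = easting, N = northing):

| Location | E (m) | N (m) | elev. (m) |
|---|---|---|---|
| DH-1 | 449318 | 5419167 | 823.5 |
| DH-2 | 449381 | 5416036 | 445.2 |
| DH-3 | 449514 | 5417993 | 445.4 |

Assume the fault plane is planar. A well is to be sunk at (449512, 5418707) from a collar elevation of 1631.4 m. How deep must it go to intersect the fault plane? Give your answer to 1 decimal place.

1116.7 m

Two edge vectors: DH-1→DH-2 = (63, -3131, -378.3), DH-1→DH-3 = (196, -1174, -378.1).
Normal n = (DH-1→DH-2) × (DH-1→DH-3) = (739706.9, -50326.5, 539714).
So ∂z/∂E = −n_x/n_z = −1.370553478 and ∂z/∂N = −n_y/n_z = 0.093246608.
Intercept c from DH-1: 823.5 + 615814.35 − 505318.94 = 111318.90.
At (449512, 5418707): z_contact = −616080.24 + 505276.05 + 111318.90 = 514.72 m.
Depth below ground = 1631.4 − 514.72 = 1116.7 m.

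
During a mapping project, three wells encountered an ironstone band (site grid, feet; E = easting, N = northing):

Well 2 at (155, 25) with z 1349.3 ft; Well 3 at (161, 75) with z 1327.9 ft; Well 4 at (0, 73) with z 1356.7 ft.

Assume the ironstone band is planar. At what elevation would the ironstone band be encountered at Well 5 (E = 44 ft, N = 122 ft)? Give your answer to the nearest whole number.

1329 ft

Two edge vectors: Well 2→Well 3 = (6, 50, -21.4), Well 2→Well 4 = (-155, 48, 7.4).
Normal n = (Well 2→Well 3) × (Well 2→Well 4) = (1397.2, 3272.6, 8038).
So ∂z/∂E = −n_x/n_z = −0.17382 and ∂z/∂N = −n_y/n_z = −0.40714.
Intercept c from Well 2: 1349.3 + 26.94 + 10.18 = 1386.42.
At (44, 122): z = −7.6 − 49.7 + 1386.42 = 1329.1 ft.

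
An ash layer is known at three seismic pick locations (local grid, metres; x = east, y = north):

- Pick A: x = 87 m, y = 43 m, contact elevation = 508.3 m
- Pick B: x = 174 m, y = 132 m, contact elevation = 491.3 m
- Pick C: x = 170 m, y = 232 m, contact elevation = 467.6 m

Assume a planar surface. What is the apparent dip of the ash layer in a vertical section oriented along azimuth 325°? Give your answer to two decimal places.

Two edge vectors: Pick A→Pick B = (87, 89, -17), Pick A→Pick C = (83, 189, -40.7).
Normal n = (Pick A→Pick B) × (Pick A→Pick C) = (-409.3, 2129.9, 9056).
So ∂z/∂x = −n_x/n_z = 0.04520 and ∂z/∂y = −n_y/n_z = −0.23519.
Unit vector along 325° is (sin 325°, cos 325°) = (-0.5736, 0.8192).
Slope in that direction = a·(-0.5736) + b·(0.8192) = −0.21858.
Apparent dip = arctan|0.21858| = 12.33° (true dip is 13.5°, so apparent ≤ true as expected).

12.33°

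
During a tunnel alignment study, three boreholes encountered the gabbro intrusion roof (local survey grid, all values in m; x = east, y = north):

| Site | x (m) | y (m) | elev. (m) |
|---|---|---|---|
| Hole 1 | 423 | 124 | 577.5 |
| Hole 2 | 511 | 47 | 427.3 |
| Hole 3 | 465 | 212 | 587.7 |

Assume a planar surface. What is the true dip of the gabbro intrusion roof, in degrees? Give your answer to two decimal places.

Let the plane be z = a·x + b·y + c.
Hole 2−Hole 1: 88a − 77b = −150.2;  Hole 3−Hole 1: 42a + 88b = 10.2.
Solving gives a = −1.13246, b = 0.65640.
Gradient magnitude |∇z| = √(a² + b²) = √(1.28248 + 0.43087) = 1.30895.
True dip = arctan(1.30895) = 52.62°, dipping toward ESE (azimuth ≈ 120°).

52.62°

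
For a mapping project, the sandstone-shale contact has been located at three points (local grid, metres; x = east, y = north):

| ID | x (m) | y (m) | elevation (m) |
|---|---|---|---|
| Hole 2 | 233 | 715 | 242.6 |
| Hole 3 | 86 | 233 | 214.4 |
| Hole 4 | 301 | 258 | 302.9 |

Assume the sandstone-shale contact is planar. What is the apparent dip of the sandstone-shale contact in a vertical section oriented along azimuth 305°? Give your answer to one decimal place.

Two edge vectors: Hole 2→Hole 3 = (-147, -482, -28.2), Hole 2→Hole 4 = (68, -457, 60.3).
Normal n = (Hole 2→Hole 3) × (Hole 2→Hole 4) = (-41952, 6946.5, 99955).
So ∂z/∂x = −n_x/n_z = 0.41971 and ∂z/∂y = −n_y/n_z = −0.06950.
Unit vector along 305° is (sin 305°, cos 305°) = (-0.8192, 0.5736).
Slope in that direction = a·(-0.8192) + b·(0.5736) = −0.38367.
Apparent dip = arctan|0.38367| = 21.0° (true dip is 23.0°, so apparent ≤ true as expected).

21.0°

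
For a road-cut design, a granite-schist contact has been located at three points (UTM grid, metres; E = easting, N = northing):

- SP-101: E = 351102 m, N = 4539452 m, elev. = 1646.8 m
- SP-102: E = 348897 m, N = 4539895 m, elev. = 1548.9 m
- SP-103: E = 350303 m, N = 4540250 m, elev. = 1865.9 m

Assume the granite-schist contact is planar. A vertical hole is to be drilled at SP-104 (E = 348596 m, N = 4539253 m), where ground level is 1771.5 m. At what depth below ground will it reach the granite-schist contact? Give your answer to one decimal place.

Let the plane be z = a·E + b·N + c.
SP-102−SP-101: −2205a + 443b = −97.9;  SP-103−SP-101: −799a + 798b = 219.1.
Solving gives a = 0.124631038, b = 0.399348621.
Then c = 1646.8 − a·351102 − b·4539452 = −1854935.30.
At (348596, 4539253): z_contact = 43445.88 + 1812744.43 − 1854935.30 = 1255.00 m.
Depth below ground = 1771.5 − 1255.00 = 516.5 m.

516.5 m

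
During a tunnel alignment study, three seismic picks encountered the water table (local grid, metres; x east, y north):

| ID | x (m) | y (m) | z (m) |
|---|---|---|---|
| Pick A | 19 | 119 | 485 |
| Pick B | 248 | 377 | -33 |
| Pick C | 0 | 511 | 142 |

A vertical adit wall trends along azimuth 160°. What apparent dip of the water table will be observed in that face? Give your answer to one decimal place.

Two edge vectors: Pick A→Pick B = (229, 258, -518), Pick A→Pick C = (-19, 392, -343).
Normal n = (Pick A→Pick B) × (Pick A→Pick C) = (114562, 88389, 94670).
So ∂z/∂x = −n_x/n_z = −1.21012 and ∂z/∂y = −n_y/n_z = −0.93365.
Unit vector along 160° is (sin 160°, cos 160°) = (0.3420, -0.9397).
Slope in that direction = a·(0.3420) + b·(-0.9397) = 0.46346.
Apparent dip = arctan|0.46346| = 24.9° (true dip is 56.8°, so apparent ≤ true as expected).

24.9°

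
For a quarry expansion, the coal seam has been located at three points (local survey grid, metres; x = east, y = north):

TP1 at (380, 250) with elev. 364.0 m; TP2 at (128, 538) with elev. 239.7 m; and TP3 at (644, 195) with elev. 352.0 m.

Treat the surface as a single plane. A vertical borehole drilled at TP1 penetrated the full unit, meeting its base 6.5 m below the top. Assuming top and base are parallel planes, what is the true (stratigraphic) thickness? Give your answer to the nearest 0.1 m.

Let the plane be z = a·x + b·y + c.
TP2−TP1: −252a + 288b = −124.3;  TP3−TP1: 264a − 55b = −12.
Solving gives a = −0.16555, b = −0.57645.
|∇z| = √(a²+b²) = 0.59975, so dip δ = arctan(0.59975) = 30.95°.
True thickness = vertical thickness × cos δ = 6.5 × cos 30.95° = 5.6 m.

5.6 m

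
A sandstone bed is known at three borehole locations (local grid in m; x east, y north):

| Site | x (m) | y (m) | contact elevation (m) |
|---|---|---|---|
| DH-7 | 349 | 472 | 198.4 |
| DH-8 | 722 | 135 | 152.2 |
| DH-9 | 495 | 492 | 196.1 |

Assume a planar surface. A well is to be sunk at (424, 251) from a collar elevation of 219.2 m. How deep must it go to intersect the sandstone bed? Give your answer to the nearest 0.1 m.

46.0 m

Two edge vectors: DH-7→DH-8 = (373, -337, -46.2), DH-7→DH-9 = (146, 20, -2.3).
Normal n = (DH-7→DH-8) × (DH-7→DH-9) = (1699.1, -5887.3, 56662).
So ∂z/∂x = −n_x/n_z = −0.02999 and ∂z/∂y = −n_y/n_z = 0.10390.
Intercept c from DH-7: 198.4 + 10.47 − 49.04 = 159.82.
At (424, 251): z_contact = −12.71 + 26.08 + 159.82 = 173.19 m.
Depth below ground = 219.2 − 173.19 = 46.0 m.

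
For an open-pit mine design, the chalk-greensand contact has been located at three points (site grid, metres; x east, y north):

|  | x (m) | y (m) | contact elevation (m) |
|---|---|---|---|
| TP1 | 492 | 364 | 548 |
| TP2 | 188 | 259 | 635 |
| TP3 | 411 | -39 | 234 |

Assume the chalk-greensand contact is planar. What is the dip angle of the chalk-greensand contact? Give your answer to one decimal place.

Two edge vectors: TP1→TP2 = (-304, -105, 87), TP1→TP3 = (-81, -403, -314).
Normal n = (TP1→TP2) × (TP1→TP3) = (68031, -102503, 114007).
So ∂z/∂x = −n_x/n_z = −0.59673 and ∂z/∂y = −n_y/n_z = 0.89909.
Gradient magnitude |∇z| = √(a² + b²) = √(0.35608 + 0.80837) = 1.07910.
True dip = arctan(1.07910) = 47.2°, dipping toward SSE (azimuth ≈ 146°).

47.2°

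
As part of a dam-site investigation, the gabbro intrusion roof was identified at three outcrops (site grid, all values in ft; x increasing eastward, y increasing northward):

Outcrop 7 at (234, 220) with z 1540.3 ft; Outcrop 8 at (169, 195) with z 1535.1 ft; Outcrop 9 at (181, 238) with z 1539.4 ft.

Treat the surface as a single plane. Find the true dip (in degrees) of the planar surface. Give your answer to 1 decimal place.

Two edge vectors: Outcrop 7→Outcrop 8 = (-65, -25, -5.2), Outcrop 7→Outcrop 9 = (-53, 18, -0.9).
Normal n = (Outcrop 7→Outcrop 8) × (Outcrop 7→Outcrop 9) = (116.1, 217.1, -2495).
So ∂z/∂x = −n_x/n_z = 0.04653 and ∂z/∂y = −n_y/n_z = 0.08701.
Gradient magnitude |∇z| = √(a² + b²) = √(0.00217 + 0.00757) = 0.09868.
True dip = arctan(0.09868) = 5.6°, dipping toward SSW (azimuth ≈ 208°).

5.6°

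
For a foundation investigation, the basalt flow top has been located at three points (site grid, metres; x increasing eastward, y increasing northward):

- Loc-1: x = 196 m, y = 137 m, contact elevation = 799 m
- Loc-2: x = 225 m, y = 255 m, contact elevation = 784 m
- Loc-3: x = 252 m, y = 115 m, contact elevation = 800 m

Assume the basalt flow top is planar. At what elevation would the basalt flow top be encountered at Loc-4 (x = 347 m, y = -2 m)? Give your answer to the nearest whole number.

811 m

Let the plane be z = a·x + b·y + c.
Loc-2−Loc-1: 29a + 118b = −15;  Loc-3−Loc-1: 56a − 22b = 1.
Solving gives a = −0.02926, b = −0.11993.
Then c = 799 − a·196 − b·137 = 821.16.
At (347, -2): z = −10.2 + 0.2 + 821.16 = 811.3 m.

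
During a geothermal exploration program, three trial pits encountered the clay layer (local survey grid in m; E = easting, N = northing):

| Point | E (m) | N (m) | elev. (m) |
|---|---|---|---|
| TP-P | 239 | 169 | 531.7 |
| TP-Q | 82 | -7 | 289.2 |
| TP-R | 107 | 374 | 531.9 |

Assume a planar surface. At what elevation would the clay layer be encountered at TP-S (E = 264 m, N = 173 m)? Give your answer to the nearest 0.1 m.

Let the plane be z = a·E + b·N + c.
TP-Q−TP-P: −157a − 176b = −242.5;  TP-R−TP-P: −132a + 205b = 0.2.
Solving gives a = 0.89643, b = 0.57819.
Then c = 531.7 − a·239 − b·169 = 219.74.
At (264, 173): z = 236.7 + 100.0 + 219.74 = 556.4 m.

556.4 m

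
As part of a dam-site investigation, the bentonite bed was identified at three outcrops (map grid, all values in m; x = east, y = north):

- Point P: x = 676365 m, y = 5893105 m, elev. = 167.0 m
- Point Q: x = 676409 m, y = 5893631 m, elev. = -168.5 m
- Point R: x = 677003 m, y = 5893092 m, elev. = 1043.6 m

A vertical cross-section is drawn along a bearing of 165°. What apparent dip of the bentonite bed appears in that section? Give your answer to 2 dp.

47.14°

Let the plane be z = a·x + b·y + c.
Point Q−Point P: 44a + 526b = −335.5;  Point R−Point P: 638a − 13b = 876.6.
Solving gives a = 1.35867, b = −0.75149.
Unit vector along 165° is (sin 165°, cos 165°) = (0.2588, -0.9659).
Slope in that direction = a·(0.2588) + b·(-0.9659) = 1.07753.
Apparent dip = arctan|1.07753| = 47.14° (true dip is 57.2°, so apparent ≤ true as expected).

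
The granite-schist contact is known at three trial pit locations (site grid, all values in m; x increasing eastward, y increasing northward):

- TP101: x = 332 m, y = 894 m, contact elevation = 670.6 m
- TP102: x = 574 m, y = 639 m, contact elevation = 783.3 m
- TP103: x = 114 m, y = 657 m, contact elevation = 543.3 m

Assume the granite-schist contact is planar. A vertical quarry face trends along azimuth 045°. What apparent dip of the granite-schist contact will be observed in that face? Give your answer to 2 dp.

Let the plane be z = a·x + b·y + c.
TP102−TP101: 242a − 255b = 112.7;  TP103−TP101: −218a − 237b = −127.3.
Solving gives a = 0.52390, b = 0.05523.
Unit vector along 045° is (sin 45°, cos 45°) = (0.7071, 0.7071).
Slope in that direction = a·(0.7071) + b·(0.7071) = 0.40951.
Apparent dip = arctan|0.40951| = 22.27° (true dip is 27.8°, so apparent ≤ true as expected).

22.27°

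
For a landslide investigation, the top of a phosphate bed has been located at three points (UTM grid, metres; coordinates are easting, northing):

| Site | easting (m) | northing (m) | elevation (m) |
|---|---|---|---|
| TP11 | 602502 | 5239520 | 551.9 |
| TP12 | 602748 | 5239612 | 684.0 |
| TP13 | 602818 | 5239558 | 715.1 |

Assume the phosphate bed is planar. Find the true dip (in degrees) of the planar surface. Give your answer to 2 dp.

Two edge vectors: TP11→TP12 = (246, 92, 132.1), TP11→TP13 = (316, 38, 163.2).
Normal n = (TP11→TP12) × (TP11→TP13) = (9994.6, 1596.4, -19724).
So ∂z/∂easting = −n_x/n_z = 0.50672 and ∂z/∂northing = −n_y/n_z = 0.08094.
Gradient magnitude |∇z| = √(a² + b²) = √(0.25677 + 0.00655) = 0.51315.
True dip = arctan(0.51315) = 27.16°, dipping toward W (azimuth ≈ 261°).

27.16°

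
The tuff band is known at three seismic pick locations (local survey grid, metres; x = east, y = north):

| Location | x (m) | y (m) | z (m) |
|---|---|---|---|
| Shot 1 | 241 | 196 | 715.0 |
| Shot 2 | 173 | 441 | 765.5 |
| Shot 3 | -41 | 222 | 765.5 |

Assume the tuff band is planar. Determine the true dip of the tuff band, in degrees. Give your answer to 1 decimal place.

12.9°

Let the plane be z = a·x + b·y + c.
Shot 2−Shot 1: −68a + 245b = 50.5;  Shot 3−Shot 1: −282a + 26b = 50.5.
Solving gives a = −0.16428, b = 0.16053.
Gradient magnitude |∇z| = √(a² + b²) = √(0.02699 + 0.02577) = 0.22969.
True dip = arctan(0.22969) = 12.9°, dipping toward SE (azimuth ≈ 134°).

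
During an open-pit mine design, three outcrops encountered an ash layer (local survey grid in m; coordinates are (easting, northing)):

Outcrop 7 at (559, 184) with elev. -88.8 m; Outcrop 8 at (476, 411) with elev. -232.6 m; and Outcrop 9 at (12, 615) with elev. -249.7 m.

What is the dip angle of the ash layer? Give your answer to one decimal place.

Let the plane be z = a·E + b·N + c.
Outcrop 8−Outcrop 7: −83a + 227b = −143.8;  Outcrop 9−Outcrop 7: −547a + 431b = −160.9.
Solving gives a = −0.28795, b = −0.73877.
Gradient magnitude |∇z| = √(a² + b²) = √(0.08291 + 0.54577) = 0.79290.
True dip = arctan(0.79290) = 38.4°, dipping toward NNE (azimuth ≈ 021°).

38.4°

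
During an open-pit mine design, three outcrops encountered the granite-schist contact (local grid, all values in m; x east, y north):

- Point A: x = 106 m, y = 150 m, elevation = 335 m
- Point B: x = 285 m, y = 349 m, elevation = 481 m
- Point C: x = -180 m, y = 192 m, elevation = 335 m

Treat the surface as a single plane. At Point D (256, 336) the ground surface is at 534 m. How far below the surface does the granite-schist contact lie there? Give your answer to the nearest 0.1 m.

Two edge vectors: Point A→Point B = (179, 199, 146), Point A→Point C = (-286, 42, 0).
Normal n = (Point A→Point B) × (Point A→Point C) = (-6132, -41756, 64432).
So ∂z/∂x = −n_x/n_z = 0.09517 and ∂z/∂y = −n_y/n_z = 0.64806.
Intercept c from Point A: 335 − 10.09 − 97.21 = 227.70.
At (256, 336): z_contact = 24.36 + 217.75 + 227.70 = 469.82 m.
Depth below ground = 534 − 469.82 = 64.2 m.

64.2 m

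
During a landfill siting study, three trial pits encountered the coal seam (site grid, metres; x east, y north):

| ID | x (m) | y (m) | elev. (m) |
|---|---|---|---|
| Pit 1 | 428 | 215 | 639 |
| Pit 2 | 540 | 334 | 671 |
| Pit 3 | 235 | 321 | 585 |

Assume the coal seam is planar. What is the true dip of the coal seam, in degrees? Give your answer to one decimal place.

Two edge vectors: Pit 1→Pit 2 = (112, 119, 32), Pit 1→Pit 3 = (-193, 106, -54).
Normal n = (Pit 1→Pit 2) × (Pit 1→Pit 3) = (-9818, -128, 34839).
So ∂z/∂x = −n_x/n_z = 0.28181 and ∂z/∂y = −n_y/n_z = 0.00367.
Gradient magnitude |∇z| = √(a² + b²) = √(0.07942 + 0.00001) = 0.28183.
True dip = arctan(0.28183) = 15.7°, dipping toward W (azimuth ≈ 269°).

15.7°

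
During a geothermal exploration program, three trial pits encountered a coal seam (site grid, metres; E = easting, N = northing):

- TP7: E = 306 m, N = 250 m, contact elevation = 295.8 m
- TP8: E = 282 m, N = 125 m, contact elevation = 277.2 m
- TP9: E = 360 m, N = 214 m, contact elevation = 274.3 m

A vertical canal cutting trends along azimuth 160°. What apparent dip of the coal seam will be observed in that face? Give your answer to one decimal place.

15.6°

Let the plane be z = a·E + b·N + c.
TP8−TP7: −24a − 125b = −18.6;  TP9−TP7: 54a − 36b = −21.5.
Solving gives a = −0.26502, b = 0.19968.
Unit vector along 160° is (sin 160°, cos 160°) = (0.3420, -0.9397).
Slope in that direction = a·(0.3420) + b·(-0.9397) = −0.27829.
Apparent dip = arctan|0.27829| = 15.6° (true dip is 18.4°, so apparent ≤ true as expected).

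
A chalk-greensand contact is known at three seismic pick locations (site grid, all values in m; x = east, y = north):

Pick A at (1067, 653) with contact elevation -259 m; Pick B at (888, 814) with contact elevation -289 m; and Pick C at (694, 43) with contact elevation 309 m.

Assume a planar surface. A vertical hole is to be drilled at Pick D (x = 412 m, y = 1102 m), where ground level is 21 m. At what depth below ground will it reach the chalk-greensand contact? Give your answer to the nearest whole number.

Two edge vectors: Pick A→Pick B = (-179, 161, -30), Pick A→Pick C = (-373, -610, 568).
Normal n = (Pick A→Pick B) × (Pick A→Pick C) = (73148, 112862, 169243).
So ∂z/∂x = −n_x/n_z = −0.43221 and ∂z/∂y = −n_y/n_z = −0.66686.
Intercept c from Pick A: -259 + 461.16 + 435.46 = 637.63.
At (412, 1102): z_contact = −178.1 − 734.9 + 637.63 = -275.3 m.
Depth below ground = 21 − (-275.3) = 296 m.

296 m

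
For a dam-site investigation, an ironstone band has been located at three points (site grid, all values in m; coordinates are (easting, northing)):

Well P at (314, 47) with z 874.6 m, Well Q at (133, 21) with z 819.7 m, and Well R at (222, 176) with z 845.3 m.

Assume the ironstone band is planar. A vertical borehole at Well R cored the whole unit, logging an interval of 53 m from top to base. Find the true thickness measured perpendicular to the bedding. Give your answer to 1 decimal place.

50.7 m

Two edge vectors: Well P→Well Q = (-181, -26, -54.9), Well P→Well R = (-92, 129, -29.3).
Normal n = (Well P→Well Q) × (Well P→Well R) = (7843.9, -252.5, -25741).
So ∂z/∂E = −n_x/n_z = 0.30472 and ∂z/∂N = −n_y/n_z = −0.00981.
|∇z| = √(a²+b²) = 0.30488, so dip δ = arctan(0.30488) = 16.96°.
True thickness = vertical thickness × cos δ = 53 × cos 16.96° = 50.7 m.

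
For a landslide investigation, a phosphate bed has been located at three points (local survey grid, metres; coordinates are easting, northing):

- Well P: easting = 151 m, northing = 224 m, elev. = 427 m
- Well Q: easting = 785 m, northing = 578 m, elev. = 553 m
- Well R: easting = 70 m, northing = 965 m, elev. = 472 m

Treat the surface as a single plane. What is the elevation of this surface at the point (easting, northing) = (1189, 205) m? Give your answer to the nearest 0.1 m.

586.8 m

Let the plane be z = a·easting + b·northing + c.
Well Q−Well P: 634a + 354b = 126;  Well R−Well P: −81a + 741b = 45.
Solving gives a = 0.155348, b = 0.077710.
Then c = 427 − a·151 − b·224 = 386.14.
At (1189, 205): z = 184.7 + 15.9 + 386.14 = 586.8 m.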